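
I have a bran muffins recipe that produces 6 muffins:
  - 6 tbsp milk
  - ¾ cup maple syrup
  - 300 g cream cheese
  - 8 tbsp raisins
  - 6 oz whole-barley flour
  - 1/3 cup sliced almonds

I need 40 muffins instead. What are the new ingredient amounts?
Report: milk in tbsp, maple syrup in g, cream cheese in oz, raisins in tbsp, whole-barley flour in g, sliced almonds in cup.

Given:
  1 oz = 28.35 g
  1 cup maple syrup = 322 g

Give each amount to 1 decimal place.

milk: 40.0 tbsp; maple syrup: 1610.0 g; cream cheese: 70.5 oz; raisins: 53.3 tbsp; whole-barley flour: 1134.0 g; sliced almonds: 2.2 cup

Scaling factor: 40/6 = 20/3.
milk: 6 tbsp × 20/3 = 40.0 tbsp
maple syrup: 0.75 cup × 20/3 × 322 g/cup = 1610.0 g
cream cheese: 300 g × 20/3 ÷ 28.35 g/oz ≈ 70.5 oz
raisins: 8 tbsp × 20/3 ≈ 53.3 tbsp
whole-barley flour: 6 oz × 20/3 × 28.35 g/oz = 1134.0 g
sliced almonds: 1/3 cup × 20/3 ≈ 2.2 cup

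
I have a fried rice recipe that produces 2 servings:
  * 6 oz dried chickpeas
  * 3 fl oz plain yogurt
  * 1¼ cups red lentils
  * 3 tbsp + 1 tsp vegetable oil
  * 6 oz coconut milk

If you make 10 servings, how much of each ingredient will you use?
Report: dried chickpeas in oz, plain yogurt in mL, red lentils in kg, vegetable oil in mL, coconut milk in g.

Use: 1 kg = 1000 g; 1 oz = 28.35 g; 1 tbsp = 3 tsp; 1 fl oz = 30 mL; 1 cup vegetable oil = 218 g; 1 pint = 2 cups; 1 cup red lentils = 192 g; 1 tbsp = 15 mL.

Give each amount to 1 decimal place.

dried chickpeas: 30.0 oz; plain yogurt: 450.0 mL; red lentils: 1.2 kg; vegetable oil: 250.0 mL; coconut milk: 850.5 g

Scaling factor: 10/2 = 5.
dried chickpeas: 6 oz × 5 = 30.0 oz
plain yogurt: 3 fl oz × 5 × 30 mL/fl oz = 450.0 mL
red lentils: 1.25 cup × 5 × 192 g/cup ÷ 1000 g/kg = 1.2 kg
vegetable oil: (3 tbsp + 1 tsp = 10/3 tbsp) × 5 × 15 mL/tbsp = 250.0 mL
coconut milk: 6 oz × 5 × 28.35 g/oz = 850.5 g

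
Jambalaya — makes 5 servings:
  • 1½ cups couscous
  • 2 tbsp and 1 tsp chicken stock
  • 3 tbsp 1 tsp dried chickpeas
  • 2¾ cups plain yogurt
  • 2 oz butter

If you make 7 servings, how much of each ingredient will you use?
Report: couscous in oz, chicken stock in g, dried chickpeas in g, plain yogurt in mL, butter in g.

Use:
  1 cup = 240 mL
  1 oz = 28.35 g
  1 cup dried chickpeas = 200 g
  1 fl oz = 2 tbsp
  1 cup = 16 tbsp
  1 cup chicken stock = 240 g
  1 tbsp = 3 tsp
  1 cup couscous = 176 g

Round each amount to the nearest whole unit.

couscous: 13 oz; chicken stock: 49 g; dried chickpeas: 58 g; plain yogurt: 924 mL; butter: 79 g

Scaling factor: 7/5 = 1.4.
couscous: 1.5 cup × 7/5 × 176 g/cup ÷ 28.35 g/oz ≈ 13 oz
chicken stock: (2 tbsp + 1 tsp = 7/3 tbsp) × 7/5 ÷ 16 tbsp/cup × 240 g/cup = 49 g
dried chickpeas: (3 tbsp + 1 tsp = 10/3 tbsp) × 7/5 ÷ 16 tbsp/cup × 200 g/cup ≈ 58 g
plain yogurt: 2.75 cup × 7/5 × 240 mL/cup = 924 mL
butter: 2 oz × 7/5 × 28.35 g/oz ≈ 79 g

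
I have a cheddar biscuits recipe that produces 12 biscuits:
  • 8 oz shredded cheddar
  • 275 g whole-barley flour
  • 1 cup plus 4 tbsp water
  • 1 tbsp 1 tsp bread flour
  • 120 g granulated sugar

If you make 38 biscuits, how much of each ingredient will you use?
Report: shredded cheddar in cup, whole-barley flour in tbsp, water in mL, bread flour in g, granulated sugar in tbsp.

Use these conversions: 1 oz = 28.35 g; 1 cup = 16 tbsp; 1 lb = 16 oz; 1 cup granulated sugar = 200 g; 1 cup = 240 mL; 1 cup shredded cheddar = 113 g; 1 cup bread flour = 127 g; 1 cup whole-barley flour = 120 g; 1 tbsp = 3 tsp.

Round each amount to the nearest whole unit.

shredded cheddar: 6 cup; whole-barley flour: 116 tbsp; water: 950 mL; bread flour: 34 g; granulated sugar: 30 tbsp

Scaling factor: 38/12 = 19/6.
shredded cheddar: 8 oz × 19/6 × 28.35 g/oz ÷ 113 g/cup ≈ 6 cup
whole-barley flour: 275 g × 19/6 ÷ 120 g/cup × 16 tbsp/cup ≈ 116 tbsp
water: (1 cup + 4 tbsp = 1.25 cup) × 19/6 × 240 mL/cup = 950 mL
bread flour: (1 tbsp + 1 tsp = 4/3 tbsp) × 19/6 ÷ 16 tbsp/cup × 127 g/cup ≈ 34 g
granulated sugar: 120 g × 19/6 ÷ 200 g/cup × 16 tbsp/cup ≈ 30 tbsp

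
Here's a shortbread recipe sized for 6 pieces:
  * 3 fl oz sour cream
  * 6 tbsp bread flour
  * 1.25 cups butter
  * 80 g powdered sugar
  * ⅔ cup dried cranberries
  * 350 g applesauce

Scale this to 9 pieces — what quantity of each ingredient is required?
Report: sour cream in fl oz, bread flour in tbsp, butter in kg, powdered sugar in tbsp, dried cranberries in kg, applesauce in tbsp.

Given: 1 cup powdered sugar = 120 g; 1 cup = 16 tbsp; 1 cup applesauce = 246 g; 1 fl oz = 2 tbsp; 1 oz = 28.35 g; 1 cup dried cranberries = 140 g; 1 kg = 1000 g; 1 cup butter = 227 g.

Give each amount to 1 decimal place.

Scaling factor: 9/6 = 3/2 = 1.5.
sour cream: 3 fl oz × 3/2 = 4.5 fl oz
bread flour: 6 tbsp × 3/2 = 9.0 tbsp
butter: 1.25 cup × 3/2 × 227 g/cup ÷ 1000 g/kg ≈ 0.4 kg
powdered sugar: 80 g × 3/2 ÷ 120 g/cup × 16 tbsp/cup = 16.0 tbsp
dried cranberries: 2/3 cup × 3/2 × 140 g/cup ÷ 1000 g/kg ≈ 0.1 kg
applesauce: 350 g × 3/2 ÷ 246 g/cup × 16 tbsp/cup ≈ 34.1 tbsp

sour cream: 4.5 fl oz; bread flour: 9.0 tbsp; butter: 0.4 kg; powdered sugar: 16.0 tbsp; dried cranberries: 0.1 kg; applesauce: 34.1 tbsp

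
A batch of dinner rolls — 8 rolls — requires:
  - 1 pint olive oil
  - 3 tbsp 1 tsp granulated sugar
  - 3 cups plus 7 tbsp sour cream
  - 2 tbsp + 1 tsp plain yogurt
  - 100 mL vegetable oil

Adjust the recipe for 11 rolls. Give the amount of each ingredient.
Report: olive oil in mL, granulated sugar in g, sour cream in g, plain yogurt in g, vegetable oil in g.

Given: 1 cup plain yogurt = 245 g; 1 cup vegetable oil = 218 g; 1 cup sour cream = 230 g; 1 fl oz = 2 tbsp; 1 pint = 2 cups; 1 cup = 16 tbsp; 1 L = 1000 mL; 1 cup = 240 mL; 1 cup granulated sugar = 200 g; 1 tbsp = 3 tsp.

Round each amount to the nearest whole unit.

olive oil: 660 mL; granulated sugar: 57 g; sour cream: 1087 g; plain yogurt: 49 g; vegetable oil: 125 g

Scaling factor: 11/8 = 1.375.
olive oil: 1 pint × 11/8 × 2 cup/pint × 240 mL/cup = 660 mL
granulated sugar: (3 tbsp + 1 tsp = 10/3 tbsp) × 11/8 ÷ 16 tbsp/cup × 200 g/cup ≈ 57 g
sour cream: (3 cup + 7 tbsp = 3.4375 cup) × 11/8 × 230 g/cup ≈ 1087 g
plain yogurt: (2 tbsp + 1 tsp = 7/3 tbsp) × 11/8 ÷ 16 tbsp/cup × 245 g/cup ≈ 49 g
vegetable oil: 100 mL × 11/8 ÷ 240 mL/cup × 218 g/cup ≈ 125 g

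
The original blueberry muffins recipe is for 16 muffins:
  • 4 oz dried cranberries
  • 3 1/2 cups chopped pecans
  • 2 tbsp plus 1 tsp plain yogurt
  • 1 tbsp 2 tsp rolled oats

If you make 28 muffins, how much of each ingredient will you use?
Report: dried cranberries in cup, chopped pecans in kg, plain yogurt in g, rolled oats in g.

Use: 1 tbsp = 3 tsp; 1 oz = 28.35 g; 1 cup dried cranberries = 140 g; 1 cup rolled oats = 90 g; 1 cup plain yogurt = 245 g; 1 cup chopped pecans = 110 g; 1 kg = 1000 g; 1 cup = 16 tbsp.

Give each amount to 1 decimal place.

Scaling factor: 28/16 = 7/4 = 1.75.
dried cranberries: 4 oz × 7/4 × 28.35 g/oz ÷ 140 g/cup ≈ 1.4 cup
chopped pecans: 3.5 cup × 7/4 × 110 g/cup ÷ 1000 g/kg ≈ 0.7 kg
plain yogurt: (2 tbsp + 1 tsp = 7/3 tbsp) × 7/4 ÷ 16 tbsp/cup × 245 g/cup ≈ 62.5 g
rolled oats: (1 tbsp + 2 tsp = 5/3 tbsp) × 7/4 ÷ 16 tbsp/cup × 90 g/cup ≈ 16.4 g

dried cranberries: 1.4 cup; chopped pecans: 0.7 kg; plain yogurt: 62.5 g; rolled oats: 16.4 g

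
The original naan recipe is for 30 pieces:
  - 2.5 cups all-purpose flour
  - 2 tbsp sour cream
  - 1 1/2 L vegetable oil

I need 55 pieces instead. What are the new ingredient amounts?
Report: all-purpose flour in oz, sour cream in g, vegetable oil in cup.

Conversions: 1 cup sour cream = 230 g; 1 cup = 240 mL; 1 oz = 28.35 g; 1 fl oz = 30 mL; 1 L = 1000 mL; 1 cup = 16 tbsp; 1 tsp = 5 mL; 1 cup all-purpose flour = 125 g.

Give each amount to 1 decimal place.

all-purpose flour: 20.2 oz; sour cream: 52.7 g; vegetable oil: 11.5 cup

Scaling factor: 55/30 = 11/6.
all-purpose flour: 2.5 cup × 11/6 × 125 g/cup ÷ 28.35 g/oz ≈ 20.2 oz
sour cream: 2 tbsp × 11/6 ÷ 16 tbsp/cup × 230 g/cup ≈ 52.7 g
vegetable oil: 1.5 L × 11/6 × 1000 mL/L ÷ 240 mL/cup ≈ 11.5 cup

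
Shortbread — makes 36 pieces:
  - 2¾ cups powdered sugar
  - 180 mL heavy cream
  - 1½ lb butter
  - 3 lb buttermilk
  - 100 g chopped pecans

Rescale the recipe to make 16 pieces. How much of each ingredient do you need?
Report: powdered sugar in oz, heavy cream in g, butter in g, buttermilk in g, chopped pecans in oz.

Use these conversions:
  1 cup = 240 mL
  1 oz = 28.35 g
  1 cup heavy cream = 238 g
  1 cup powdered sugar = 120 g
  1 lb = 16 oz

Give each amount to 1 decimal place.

Scaling factor: 16/36 = 4/9.
powdered sugar: 2.75 cup × 4/9 × 120 g/cup ÷ 28.35 g/oz ≈ 5.2 oz
heavy cream: 180 mL × 4/9 ÷ 240 mL/cup × 238 g/cup ≈ 79.3 g
butter: 1.5 lb × 4/9 × 16 oz/lb × 28.35 g/oz = 302.4 g
buttermilk: 3 lb × 4/9 × 16 oz/lb × 28.35 g/oz = 604.8 g
chopped pecans: 100 g × 4/9 ÷ 28.35 g/oz ≈ 1.6 oz

powdered sugar: 5.2 oz; heavy cream: 79.3 g; butter: 302.4 g; buttermilk: 604.8 g; chopped pecans: 1.6 oz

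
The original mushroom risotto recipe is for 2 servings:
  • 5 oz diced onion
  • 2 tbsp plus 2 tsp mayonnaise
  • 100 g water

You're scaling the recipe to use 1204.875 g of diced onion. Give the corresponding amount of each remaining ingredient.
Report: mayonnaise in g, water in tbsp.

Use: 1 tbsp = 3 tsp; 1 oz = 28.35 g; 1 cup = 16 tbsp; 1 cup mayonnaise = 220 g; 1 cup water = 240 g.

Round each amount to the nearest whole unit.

mayonnaise: 312 g; water: 57 tbsp

The original recipe has 141.75 g of diced onion, so the scaling factor is 1204.875 ÷ 141.75 = 17/2 = 8.5.
mayonnaise: (2 tbsp + 2 tsp = 8/3 tbsp) × 17/2 ÷ 16 tbsp/cup × 220 g/cup ≈ 312 g
water: 100 g × 17/2 ÷ 240 g/cup × 16 tbsp/cup ≈ 57 tbsp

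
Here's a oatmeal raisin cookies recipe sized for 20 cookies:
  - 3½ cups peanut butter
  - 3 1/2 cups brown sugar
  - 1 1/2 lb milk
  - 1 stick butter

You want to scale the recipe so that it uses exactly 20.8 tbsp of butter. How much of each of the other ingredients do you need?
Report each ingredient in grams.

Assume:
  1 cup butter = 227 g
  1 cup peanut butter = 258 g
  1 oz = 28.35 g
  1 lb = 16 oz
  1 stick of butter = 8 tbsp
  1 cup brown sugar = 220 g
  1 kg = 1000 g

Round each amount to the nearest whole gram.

peanut butter: 2348 g; brown sugar: 2002 g; milk: 1769 g

The original recipe has 8 tbsp of butter, so the scaling factor is 20.8 ÷ 8 = 13/5 = 2.6.
peanut butter: 3.5 cup × 13/5 × 258 g/cup ≈ 2348 g
brown sugar: 3.5 cup × 13/5 × 220 g/cup = 2002 g
milk: 1.5 lb × 13/5 × 16 oz/lb × 28.35 g/oz ≈ 1769 g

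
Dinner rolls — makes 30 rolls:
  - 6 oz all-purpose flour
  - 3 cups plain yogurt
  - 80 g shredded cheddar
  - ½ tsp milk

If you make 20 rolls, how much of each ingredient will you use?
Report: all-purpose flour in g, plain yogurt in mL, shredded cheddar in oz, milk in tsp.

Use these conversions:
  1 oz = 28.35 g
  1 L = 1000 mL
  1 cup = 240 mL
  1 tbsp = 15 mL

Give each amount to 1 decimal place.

Scaling factor: 20/30 = 2/3.
all-purpose flour: 6 oz × 2/3 × 28.35 g/oz = 113.4 g
plain yogurt: 3 cup × 2/3 × 240 mL/cup = 480.0 mL
shredded cheddar: 80 g × 2/3 ÷ 28.35 g/oz ≈ 1.9 oz
milk: 0.5 tsp × 2/3 ≈ 0.3 tsp

all-purpose flour: 113.4 g; plain yogurt: 480.0 mL; shredded cheddar: 1.9 oz; milk: 0.3 tsp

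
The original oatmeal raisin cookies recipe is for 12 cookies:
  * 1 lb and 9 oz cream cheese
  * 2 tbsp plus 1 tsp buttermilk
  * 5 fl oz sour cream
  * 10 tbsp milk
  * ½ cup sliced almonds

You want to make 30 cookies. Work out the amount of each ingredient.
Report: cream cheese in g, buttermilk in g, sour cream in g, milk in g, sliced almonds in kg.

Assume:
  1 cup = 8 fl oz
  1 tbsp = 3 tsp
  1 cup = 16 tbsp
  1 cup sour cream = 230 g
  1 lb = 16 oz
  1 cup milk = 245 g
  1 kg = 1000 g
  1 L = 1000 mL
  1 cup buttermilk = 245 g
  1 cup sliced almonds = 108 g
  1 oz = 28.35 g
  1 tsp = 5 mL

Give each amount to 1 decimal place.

Scaling factor: 30/12 = 5/2 = 2.5.
cream cheese: (1 lb + 9 oz = 1.5625 lb) × 5/2 × 16 oz/lb × 28.35 g/oz ≈ 1771.9 g
buttermilk: (2 tbsp + 1 tsp = 7/3 tbsp) × 5/2 ÷ 16 tbsp/cup × 245 g/cup ≈ 89.3 g
sour cream: 5 fl oz × 5/2 ÷ 8 fl oz/cup × 230 g/cup ≈ 359.4 g
milk: 10 tbsp × 5/2 ÷ 16 tbsp/cup × 245 g/cup ≈ 382.8 g
sliced almonds: 0.5 cup × 5/2 × 108 g/cup ÷ 1000 g/kg ≈ 0.1 kg

cream cheese: 1771.9 g; buttermilk: 89.3 g; sour cream: 359.4 g; milk: 382.8 g; sliced almonds: 0.1 kg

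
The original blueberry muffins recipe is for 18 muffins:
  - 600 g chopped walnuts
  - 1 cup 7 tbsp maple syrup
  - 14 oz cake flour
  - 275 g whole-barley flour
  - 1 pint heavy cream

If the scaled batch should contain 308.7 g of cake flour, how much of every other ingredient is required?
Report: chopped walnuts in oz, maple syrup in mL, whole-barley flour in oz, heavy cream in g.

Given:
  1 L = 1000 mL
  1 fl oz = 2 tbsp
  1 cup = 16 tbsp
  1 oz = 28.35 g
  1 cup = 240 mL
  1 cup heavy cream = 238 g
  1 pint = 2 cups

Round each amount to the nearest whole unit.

The original recipe has 396.9 g of cake flour, so the scaling factor is 308.7 ÷ 396.9 = 7/9.
chopped walnuts: 600 g × 7/9 ÷ 28.35 g/oz ≈ 16 oz
maple syrup: (1 cup + 7 tbsp = 1.4375 cup) × 7/9 × 240 mL/cup ≈ 268 mL
whole-barley flour: 275 g × 7/9 ÷ 28.35 g/oz ≈ 8 oz
heavy cream: 1 pint × 7/9 × 2 cup/pint × 238 g/cup ≈ 370 g

chopped walnuts: 16 oz; maple syrup: 268 mL; whole-barley flour: 8 oz; heavy cream: 370 g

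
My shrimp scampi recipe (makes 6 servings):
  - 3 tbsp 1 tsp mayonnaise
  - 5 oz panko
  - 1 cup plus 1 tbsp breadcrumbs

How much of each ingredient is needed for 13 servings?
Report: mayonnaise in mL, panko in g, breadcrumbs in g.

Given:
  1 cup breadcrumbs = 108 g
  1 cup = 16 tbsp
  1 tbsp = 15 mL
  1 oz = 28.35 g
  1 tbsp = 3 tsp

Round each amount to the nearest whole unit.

Scaling factor: 13/6.
mayonnaise: (3 tbsp + 1 tsp = 10/3 tbsp) × 13/6 × 15 mL/tbsp ≈ 108 mL
panko: 5 oz × 13/6 × 28.35 g/oz ≈ 307 g
breadcrumbs: (1 cup + 1 tbsp = 1.0625 cup) × 13/6 × 108 g/cup ≈ 249 g

mayonnaise: 108 mL; panko: 307 g; breadcrumbs: 249 g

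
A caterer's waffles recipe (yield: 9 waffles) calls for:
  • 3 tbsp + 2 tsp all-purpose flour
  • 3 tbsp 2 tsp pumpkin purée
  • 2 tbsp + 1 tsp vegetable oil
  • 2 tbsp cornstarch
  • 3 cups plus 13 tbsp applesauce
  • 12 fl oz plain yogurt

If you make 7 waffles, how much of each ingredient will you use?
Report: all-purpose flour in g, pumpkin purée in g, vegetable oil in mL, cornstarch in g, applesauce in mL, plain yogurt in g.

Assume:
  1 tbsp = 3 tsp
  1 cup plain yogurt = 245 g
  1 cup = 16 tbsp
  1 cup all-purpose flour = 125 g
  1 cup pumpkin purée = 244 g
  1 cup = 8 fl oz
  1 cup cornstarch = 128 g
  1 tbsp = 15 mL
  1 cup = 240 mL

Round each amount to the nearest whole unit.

Scaling factor: 7/9.
all-purpose flour: (3 tbsp + 2 tsp = 11/3 tbsp) × 7/9 ÷ 16 tbsp/cup × 125 g/cup ≈ 22 g
pumpkin purée: (3 tbsp + 2 tsp = 11/3 tbsp) × 7/9 ÷ 16 tbsp/cup × 244 g/cup ≈ 43 g
vegetable oil: (2 tbsp + 1 tsp = 7/3 tbsp) × 7/9 × 15 mL/tbsp ≈ 27 mL
cornstarch: 2 tbsp × 7/9 ÷ 16 tbsp/cup × 128 g/cup ≈ 12 g
applesauce: (3 cup + 13 tbsp = 3.8125 cup) × 7/9 × 240 mL/cup ≈ 712 mL
plain yogurt: 12 fl oz × 7/9 ÷ 8 fl oz/cup × 245 g/cup ≈ 286 g

all-purpose flour: 22 g; pumpkin purée: 43 g; vegetable oil: 27 mL; cornstarch: 12 g; applesauce: 712 mL; plain yogurt: 286 g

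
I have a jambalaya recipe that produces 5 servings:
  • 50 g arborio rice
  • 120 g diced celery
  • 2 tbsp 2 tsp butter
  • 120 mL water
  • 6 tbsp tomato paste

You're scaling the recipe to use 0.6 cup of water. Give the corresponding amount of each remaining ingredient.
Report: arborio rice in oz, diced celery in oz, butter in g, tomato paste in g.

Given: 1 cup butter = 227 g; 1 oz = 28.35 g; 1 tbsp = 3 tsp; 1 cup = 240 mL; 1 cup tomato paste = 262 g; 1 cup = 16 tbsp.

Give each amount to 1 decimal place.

The original recipe has 0.5 cup of water, so the scaling factor is 0.6 ÷ 0.5 = 6/5 = 1.2.
arborio rice: 50 g × 6/5 ÷ 28.35 g/oz ≈ 2.1 oz
diced celery: 120 g × 6/5 ÷ 28.35 g/oz ≈ 5.1 oz
butter: (2 tbsp + 2 tsp = 8/3 tbsp) × 6/5 ÷ 16 tbsp/cup × 227 g/cup = 45.4 g
tomato paste: 6 tbsp × 6/5 ÷ 16 tbsp/cup × 262 g/cup = 117.9 g

arborio rice: 2.1 oz; diced celery: 5.1 oz; butter: 45.4 g; tomato paste: 117.9 g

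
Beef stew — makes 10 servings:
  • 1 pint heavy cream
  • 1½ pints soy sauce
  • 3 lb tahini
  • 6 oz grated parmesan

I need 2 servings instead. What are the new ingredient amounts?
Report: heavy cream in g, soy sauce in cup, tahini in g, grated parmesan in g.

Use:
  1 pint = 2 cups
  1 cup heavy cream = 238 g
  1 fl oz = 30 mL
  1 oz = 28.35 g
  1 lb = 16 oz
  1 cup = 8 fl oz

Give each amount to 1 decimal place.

Scaling factor: 2/10 = 1/5 = 0.2.
heavy cream: 1 pint × 1/5 × 2 cup/pint × 238 g/cup = 95.2 g
soy sauce: 1.5 pint × 1/5 × 2 cup/pint = 0.6 cup
tahini: 3 lb × 1/5 × 16 oz/lb × 28.35 g/oz ≈ 272.2 g
grated parmesan: 6 oz × 1/5 × 28.35 g/oz ≈ 34.0 g

heavy cream: 95.2 g; soy sauce: 0.6 cup; tahini: 272.2 g; grated parmesan: 34.0 g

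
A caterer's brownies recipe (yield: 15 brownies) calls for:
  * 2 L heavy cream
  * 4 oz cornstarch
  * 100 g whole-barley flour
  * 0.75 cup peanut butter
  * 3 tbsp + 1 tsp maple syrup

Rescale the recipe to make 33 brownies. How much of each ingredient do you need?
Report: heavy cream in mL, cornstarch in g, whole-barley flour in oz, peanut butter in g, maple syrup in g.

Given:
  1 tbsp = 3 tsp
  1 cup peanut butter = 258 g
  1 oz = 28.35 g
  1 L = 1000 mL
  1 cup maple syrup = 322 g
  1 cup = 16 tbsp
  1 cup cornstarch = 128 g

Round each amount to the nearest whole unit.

heavy cream: 4400 mL; cornstarch: 249 g; whole-barley flour: 8 oz; peanut butter: 426 g; maple syrup: 148 g

Scaling factor: 33/15 = 11/5 = 2.2.
heavy cream: 2 L × 11/5 × 1000 mL/L = 4400 mL
cornstarch: 4 oz × 11/5 × 28.35 g/oz ≈ 249 g
whole-barley flour: 100 g × 11/5 ÷ 28.35 g/oz ≈ 8 oz
peanut butter: 0.75 cup × 11/5 × 258 g/cup ≈ 426 g
maple syrup: (3 tbsp + 1 tsp = 10/3 tbsp) × 11/5 ÷ 16 tbsp/cup × 322 g/cup ≈ 148 g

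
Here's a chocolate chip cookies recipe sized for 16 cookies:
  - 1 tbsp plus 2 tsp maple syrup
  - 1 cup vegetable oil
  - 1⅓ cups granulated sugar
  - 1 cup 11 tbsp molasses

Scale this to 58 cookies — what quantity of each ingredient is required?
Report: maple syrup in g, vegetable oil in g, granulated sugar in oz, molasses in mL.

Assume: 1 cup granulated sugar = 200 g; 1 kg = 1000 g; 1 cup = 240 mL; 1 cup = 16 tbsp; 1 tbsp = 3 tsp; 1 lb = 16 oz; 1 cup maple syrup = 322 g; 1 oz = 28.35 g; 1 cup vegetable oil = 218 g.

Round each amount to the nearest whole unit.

maple syrup: 122 g; vegetable oil: 790 g; granulated sugar: 34 oz; molasses: 1468 mL

Scaling factor: 58/16 = 29/8 = 3.625.
maple syrup: (1 tbsp + 2 tsp = 5/3 tbsp) × 29/8 ÷ 16 tbsp/cup × 322 g/cup ≈ 122 g
vegetable oil: 1 cup × 29/8 × 218 g/cup ≈ 790 g
granulated sugar: 4/3 cup × 29/8 × 200 g/cup ÷ 28.35 g/oz ≈ 34 oz
molasses: (1 cup + 11 tbsp = 1.6875 cup) × 29/8 × 240 mL/cup ≈ 1468 mL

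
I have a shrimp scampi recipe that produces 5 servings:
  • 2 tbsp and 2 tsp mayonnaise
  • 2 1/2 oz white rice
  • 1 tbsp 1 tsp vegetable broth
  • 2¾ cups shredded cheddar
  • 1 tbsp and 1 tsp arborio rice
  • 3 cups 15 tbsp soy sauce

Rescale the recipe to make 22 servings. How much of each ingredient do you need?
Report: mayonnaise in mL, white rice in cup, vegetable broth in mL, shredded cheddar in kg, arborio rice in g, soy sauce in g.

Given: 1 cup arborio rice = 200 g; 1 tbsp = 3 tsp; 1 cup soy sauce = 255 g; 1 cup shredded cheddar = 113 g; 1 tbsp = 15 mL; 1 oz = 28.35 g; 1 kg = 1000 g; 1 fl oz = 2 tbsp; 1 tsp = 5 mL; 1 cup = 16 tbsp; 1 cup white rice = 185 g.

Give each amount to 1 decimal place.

mayonnaise: 176.0 mL; white rice: 1.7 cup; vegetable broth: 88.0 mL; shredded cheddar: 1.4 kg; arborio rice: 73.3 g; soy sauce: 4417.9 g

Scaling factor: 22/5 = 4.4.
mayonnaise: (2 tbsp + 2 tsp = 8/3 tbsp) × 22/5 × 15 mL/tbsp = 176.0 mL
white rice: 2.5 oz × 22/5 × 28.35 g/oz ÷ 185 g/cup ≈ 1.7 cup
vegetable broth: (1 tbsp + 1 tsp = 4/3 tbsp) × 22/5 × 15 mL/tbsp = 88.0 mL
shredded cheddar: 2.75 cup × 22/5 × 113 g/cup ÷ 1000 g/kg ≈ 1.4 kg
arborio rice: (1 tbsp + 1 tsp = 4/3 tbsp) × 22/5 ÷ 16 tbsp/cup × 200 g/cup ≈ 73.3 g
soy sauce: (3 cup + 15 tbsp = 3.9375 cup) × 22/5 × 255 g/cup ≈ 4417.9 g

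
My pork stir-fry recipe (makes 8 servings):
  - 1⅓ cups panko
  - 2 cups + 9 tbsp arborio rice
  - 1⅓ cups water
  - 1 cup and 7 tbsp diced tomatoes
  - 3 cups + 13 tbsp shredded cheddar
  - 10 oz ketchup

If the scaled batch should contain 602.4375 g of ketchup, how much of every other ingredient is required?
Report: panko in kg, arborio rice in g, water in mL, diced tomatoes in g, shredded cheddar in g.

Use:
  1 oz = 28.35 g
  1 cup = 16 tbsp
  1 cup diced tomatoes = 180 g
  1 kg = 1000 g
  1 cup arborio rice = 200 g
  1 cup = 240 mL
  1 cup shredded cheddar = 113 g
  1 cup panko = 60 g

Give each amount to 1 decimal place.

panko: 0.2 kg; arborio rice: 1089.1 g; water: 680.0 mL; diced tomatoes: 549.8 g; shredded cheddar: 915.5 g

The original recipe has 283.5 g of ketchup, so the scaling factor is 602.4375 ÷ 283.5 = 17/8 = 2.125.
panko: 4/3 cup × 17/8 × 60 g/cup ÷ 1000 g/kg ≈ 0.2 kg
arborio rice: (2 cup + 9 tbsp = 2.5625 cup) × 17/8 × 200 g/cup ≈ 1089.1 g
water: 4/3 cup × 17/8 × 240 mL/cup = 680.0 mL
diced tomatoes: (1 cup + 7 tbsp = 1.4375 cup) × 17/8 × 180 g/cup ≈ 549.8 g
shredded cheddar: (3 cup + 13 tbsp = 3.8125 cup) × 17/8 × 113 g/cup ≈ 915.5 g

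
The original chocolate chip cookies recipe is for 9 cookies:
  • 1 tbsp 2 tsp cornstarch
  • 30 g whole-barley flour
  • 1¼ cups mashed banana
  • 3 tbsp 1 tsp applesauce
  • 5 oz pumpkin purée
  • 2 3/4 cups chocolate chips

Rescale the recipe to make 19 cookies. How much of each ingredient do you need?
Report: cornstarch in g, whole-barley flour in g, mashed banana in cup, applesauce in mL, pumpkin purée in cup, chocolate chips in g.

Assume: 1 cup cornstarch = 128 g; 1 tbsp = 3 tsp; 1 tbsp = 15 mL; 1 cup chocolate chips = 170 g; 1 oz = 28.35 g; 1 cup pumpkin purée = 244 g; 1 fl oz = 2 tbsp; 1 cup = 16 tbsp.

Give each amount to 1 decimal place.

cornstarch: 28.1 g; whole-barley flour: 63.3 g; mashed banana: 2.6 cup; applesauce: 105.6 mL; pumpkin purée: 1.2 cup; chocolate chips: 986.9 g

Scaling factor: 19/9.
cornstarch: (1 tbsp + 2 tsp = 5/3 tbsp) × 19/9 ÷ 16 tbsp/cup × 128 g/cup ≈ 28.1 g
whole-barley flour: 30 g × 19/9 ≈ 63.3 g
mashed banana: 1.25 cup × 19/9 ≈ 2.6 cup
applesauce: (3 tbsp + 1 tsp = 10/3 tbsp) × 19/9 × 15 mL/tbsp ≈ 105.6 mL
pumpkin purée: 5 oz × 19/9 × 28.35 g/oz ÷ 244 g/cup ≈ 1.2 cup
chocolate chips: 2.75 cup × 19/9 × 170 g/cup ≈ 986.9 g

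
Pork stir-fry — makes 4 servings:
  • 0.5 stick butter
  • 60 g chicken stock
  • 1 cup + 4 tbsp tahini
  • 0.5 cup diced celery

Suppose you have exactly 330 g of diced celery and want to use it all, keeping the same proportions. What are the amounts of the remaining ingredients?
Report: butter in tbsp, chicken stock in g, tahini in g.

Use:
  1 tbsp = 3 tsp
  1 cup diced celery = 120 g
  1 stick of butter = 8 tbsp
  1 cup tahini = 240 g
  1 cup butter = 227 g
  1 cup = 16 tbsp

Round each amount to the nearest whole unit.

butter: 22 tbsp; chicken stock: 330 g; tahini: 1650 g

The original recipe has 60 g of diced celery, so the scaling factor is 330 ÷ 60 = 11/2 = 5.5.
butter: 0.5 stick × 11/2 × 8 tbsp/stick = 22 tbsp
chicken stock: 60 g × 11/2 = 330 g
tahini: (1 cup + 4 tbsp = 1.25 cup) × 11/2 × 240 g/cup = 1650 g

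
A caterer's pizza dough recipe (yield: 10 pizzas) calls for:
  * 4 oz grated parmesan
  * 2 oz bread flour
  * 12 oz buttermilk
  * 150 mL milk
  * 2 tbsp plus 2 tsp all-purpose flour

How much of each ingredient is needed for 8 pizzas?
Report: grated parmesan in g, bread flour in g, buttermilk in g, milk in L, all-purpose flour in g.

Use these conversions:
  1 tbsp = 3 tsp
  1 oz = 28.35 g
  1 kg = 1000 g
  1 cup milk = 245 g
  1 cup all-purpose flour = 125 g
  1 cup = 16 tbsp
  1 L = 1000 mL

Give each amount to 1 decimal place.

grated parmesan: 90.7 g; bread flour: 45.4 g; buttermilk: 272.2 g; milk: 0.1 L; all-purpose flour: 16.7 g

Scaling factor: 8/10 = 4/5 = 0.8.
grated parmesan: 4 oz × 4/5 × 28.35 g/oz ≈ 90.7 g
bread flour: 2 oz × 4/5 × 28.35 g/oz ≈ 45.4 g
buttermilk: 12 oz × 4/5 × 28.35 g/oz ≈ 272.2 g
milk: 150 mL × 4/5 ÷ 1000 mL/L ≈ 0.1 L
all-purpose flour: (2 tbsp + 2 tsp = 8/3 tbsp) × 4/5 ÷ 16 tbsp/cup × 125 g/cup ≈ 16.7 g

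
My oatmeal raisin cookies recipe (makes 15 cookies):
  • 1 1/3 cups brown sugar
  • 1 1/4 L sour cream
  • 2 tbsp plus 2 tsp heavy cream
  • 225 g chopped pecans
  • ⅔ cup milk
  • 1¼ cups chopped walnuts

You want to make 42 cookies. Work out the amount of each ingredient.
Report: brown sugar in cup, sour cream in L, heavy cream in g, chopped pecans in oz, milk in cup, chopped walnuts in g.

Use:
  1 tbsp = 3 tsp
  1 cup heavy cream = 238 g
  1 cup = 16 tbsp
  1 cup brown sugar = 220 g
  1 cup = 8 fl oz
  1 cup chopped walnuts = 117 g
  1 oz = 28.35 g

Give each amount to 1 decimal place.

Scaling factor: 42/15 = 14/5 = 2.8.
brown sugar: 4/3 cup × 14/5 ≈ 3.7 cup
sour cream: 1.25 L × 14/5 = 3.5 L
heavy cream: (2 tbsp + 2 tsp = 8/3 tbsp) × 14/5 ÷ 16 tbsp/cup × 238 g/cup ≈ 111.1 g
chopped pecans: 225 g × 14/5 ÷ 28.35 g/oz ≈ 22.2 oz
milk: 2/3 cup × 14/5 ≈ 1.9 cup
chopped walnuts: 1.25 cup × 14/5 × 117 g/cup = 409.5 g

brown sugar: 3.7 cup; sour cream: 3.5 L; heavy cream: 111.1 g; chopped pecans: 22.2 oz; milk: 1.9 cup; chopped walnuts: 409.5 g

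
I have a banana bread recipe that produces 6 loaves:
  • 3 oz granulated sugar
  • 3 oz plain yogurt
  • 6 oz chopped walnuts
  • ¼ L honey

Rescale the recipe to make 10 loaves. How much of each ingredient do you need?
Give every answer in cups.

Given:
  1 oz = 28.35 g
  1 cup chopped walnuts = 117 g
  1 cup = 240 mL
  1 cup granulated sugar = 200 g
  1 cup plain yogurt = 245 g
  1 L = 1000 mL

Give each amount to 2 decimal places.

granulated sugar: 0.71 cup; plain yogurt: 0.58 cup; chopped walnuts: 2.42 cup; honey: 1.74 cup

Scaling factor: 10/6 = 5/3.
granulated sugar: 3 oz × 5/3 × 28.35 g/oz ÷ 200 g/cup ≈ 0.71 cup
plain yogurt: 3 oz × 5/3 × 28.35 g/oz ÷ 245 g/cup ≈ 0.58 cup
chopped walnuts: 6 oz × 5/3 × 28.35 g/oz ÷ 117 g/cup ≈ 2.42 cup
honey: 0.25 L × 5/3 × 1000 mL/L ÷ 240 mL/cup ≈ 1.74 cup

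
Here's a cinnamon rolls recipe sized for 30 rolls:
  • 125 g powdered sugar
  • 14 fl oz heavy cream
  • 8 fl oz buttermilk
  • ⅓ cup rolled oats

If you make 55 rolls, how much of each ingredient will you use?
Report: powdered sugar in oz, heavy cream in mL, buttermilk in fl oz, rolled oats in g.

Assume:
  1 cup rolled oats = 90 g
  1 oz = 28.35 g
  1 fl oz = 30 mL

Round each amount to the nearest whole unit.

Scaling factor: 55/30 = 11/6.
powdered sugar: 125 g × 11/6 ÷ 28.35 g/oz ≈ 8 oz
heavy cream: 14 fl oz × 11/6 × 30 mL/fl oz = 770 mL
buttermilk: 8 fl oz × 11/6 ≈ 15 fl oz
rolled oats: 1/3 cup × 11/6 × 90 g/cup = 55 g

powdered sugar: 8 oz; heavy cream: 770 mL; buttermilk: 15 fl oz; rolled oats: 55 g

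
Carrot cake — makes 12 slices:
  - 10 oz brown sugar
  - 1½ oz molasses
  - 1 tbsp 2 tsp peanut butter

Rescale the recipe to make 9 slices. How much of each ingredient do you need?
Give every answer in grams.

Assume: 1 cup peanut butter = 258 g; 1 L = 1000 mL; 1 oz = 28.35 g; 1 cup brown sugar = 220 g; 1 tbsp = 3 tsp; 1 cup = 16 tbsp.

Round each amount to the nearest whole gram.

Scaling factor: 9/12 = 3/4 = 0.75.
brown sugar: 10 oz × 3/4 × 28.35 g/oz ≈ 213 g
molasses: 1.5 oz × 3/4 × 28.35 g/oz ≈ 32 g
peanut butter: (1 tbsp + 2 tsp = 5/3 tbsp) × 3/4 ÷ 16 tbsp/cup × 258 g/cup ≈ 20 g

brown sugar: 213 g; molasses: 32 g; peanut butter: 20 g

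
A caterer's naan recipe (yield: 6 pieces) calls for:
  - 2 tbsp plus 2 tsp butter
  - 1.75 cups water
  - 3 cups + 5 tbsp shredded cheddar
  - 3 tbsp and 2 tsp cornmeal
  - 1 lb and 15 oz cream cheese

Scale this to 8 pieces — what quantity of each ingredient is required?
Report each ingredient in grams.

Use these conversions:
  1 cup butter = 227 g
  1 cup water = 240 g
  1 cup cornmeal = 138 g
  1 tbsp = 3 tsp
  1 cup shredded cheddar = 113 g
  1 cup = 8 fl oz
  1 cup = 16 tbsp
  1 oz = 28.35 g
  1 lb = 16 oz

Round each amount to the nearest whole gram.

Scaling factor: 8/6 = 4/3.
butter: (2 tbsp + 2 tsp = 8/3 tbsp) × 4/3 ÷ 16 tbsp/cup × 227 g/cup ≈ 50 g
water: 1.75 cup × 4/3 × 240 g/cup = 560 g
shredded cheddar: (3 cup + 5 tbsp = 3.3125 cup) × 4/3 × 113 g/cup ≈ 499 g
cornmeal: (3 tbsp + 2 tsp = 11/3 tbsp) × 4/3 ÷ 16 tbsp/cup × 138 g/cup ≈ 42 g
cream cheese: (1 lb + 15 oz = 1.9375 lb) × 4/3 × 16 oz/lb × 28.35 g/oz ≈ 1172 g

butter: 50 g; water: 560 g; shredded cheddar: 499 g; cornmeal: 42 g; cream cheese: 1172 g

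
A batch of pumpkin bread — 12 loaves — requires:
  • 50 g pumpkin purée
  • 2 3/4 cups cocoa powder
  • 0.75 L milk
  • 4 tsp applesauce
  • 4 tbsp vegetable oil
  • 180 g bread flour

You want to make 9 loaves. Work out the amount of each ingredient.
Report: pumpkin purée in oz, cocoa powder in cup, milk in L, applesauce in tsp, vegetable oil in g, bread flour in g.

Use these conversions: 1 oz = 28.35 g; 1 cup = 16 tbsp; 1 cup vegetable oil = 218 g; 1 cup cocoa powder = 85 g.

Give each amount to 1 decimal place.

Scaling factor: 9/12 = 3/4 = 0.75.
pumpkin purée: 50 g × 3/4 ÷ 28.35 g/oz ≈ 1.3 oz
cocoa powder: 2.75 cup × 3/4 ≈ 2.1 cup
milk: 0.75 L × 3/4 ≈ 0.6 L
applesauce: 4 tsp × 3/4 = 3.0 tsp
vegetable oil: 4 tbsp × 3/4 ÷ 16 tbsp/cup × 218 g/cup ≈ 40.9 g
bread flour: 180 g × 3/4 = 135.0 g

pumpkin purée: 1.3 oz; cocoa powder: 2.1 cup; milk: 0.6 L; applesauce: 3.0 tsp; vegetable oil: 40.9 g; bread flour: 135.0 g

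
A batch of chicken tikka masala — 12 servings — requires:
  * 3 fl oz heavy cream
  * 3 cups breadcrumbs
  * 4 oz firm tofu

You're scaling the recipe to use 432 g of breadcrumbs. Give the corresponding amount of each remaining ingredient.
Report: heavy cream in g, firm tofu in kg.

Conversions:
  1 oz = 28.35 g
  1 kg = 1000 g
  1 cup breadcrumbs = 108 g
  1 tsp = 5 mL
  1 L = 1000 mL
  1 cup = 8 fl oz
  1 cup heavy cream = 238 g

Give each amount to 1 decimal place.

heavy cream: 119.0 g; firm tofu: 0.2 kg

The original recipe has 324 g of breadcrumbs, so the scaling factor is 432 ÷ 324 = 4/3.
heavy cream: 3 fl oz × 4/3 ÷ 8 fl oz/cup × 238 g/cup = 119.0 g
firm tofu: 4 oz × 4/3 × 28.35 g/oz ÷ 1000 g/kg ≈ 0.2 kg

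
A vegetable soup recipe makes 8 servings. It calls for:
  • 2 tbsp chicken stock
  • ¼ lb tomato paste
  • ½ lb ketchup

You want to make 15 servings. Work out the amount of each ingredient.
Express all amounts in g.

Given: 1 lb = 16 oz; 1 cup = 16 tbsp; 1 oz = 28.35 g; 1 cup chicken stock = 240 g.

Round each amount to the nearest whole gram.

chicken stock: 56 g; tomato paste: 213 g; ketchup: 425 g

Scaling factor: 15/8 = 1.875.
chicken stock: 2 tbsp × 15/8 ÷ 16 tbsp/cup × 240 g/cup ≈ 56 g
tomato paste: 0.25 lb × 15/8 × 16 oz/lb × 28.35 g/oz ≈ 213 g
ketchup: 0.5 lb × 15/8 × 16 oz/lb × 28.35 g/oz ≈ 425 g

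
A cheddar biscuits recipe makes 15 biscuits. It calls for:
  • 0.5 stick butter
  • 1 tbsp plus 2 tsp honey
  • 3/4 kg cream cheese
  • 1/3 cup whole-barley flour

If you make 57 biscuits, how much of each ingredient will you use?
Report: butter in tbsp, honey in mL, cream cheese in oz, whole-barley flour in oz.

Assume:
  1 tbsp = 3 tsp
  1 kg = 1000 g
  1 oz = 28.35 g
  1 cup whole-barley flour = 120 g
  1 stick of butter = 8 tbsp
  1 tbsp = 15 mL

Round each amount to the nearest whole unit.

butter: 15 tbsp; honey: 95 mL; cream cheese: 101 oz; whole-barley flour: 5 oz

Scaling factor: 57/15 = 19/5 = 3.8.
butter: 0.5 stick × 19/5 × 8 tbsp/stick ≈ 15 tbsp
honey: (1 tbsp + 2 tsp = 5/3 tbsp) × 19/5 × 15 mL/tbsp = 95 mL
cream cheese: 0.75 kg × 19/5 × 1000 g/kg ÷ 28.35 g/oz ≈ 101 oz
whole-barley flour: 1/3 cup × 19/5 × 120 g/cup ÷ 28.35 g/oz ≈ 5 oz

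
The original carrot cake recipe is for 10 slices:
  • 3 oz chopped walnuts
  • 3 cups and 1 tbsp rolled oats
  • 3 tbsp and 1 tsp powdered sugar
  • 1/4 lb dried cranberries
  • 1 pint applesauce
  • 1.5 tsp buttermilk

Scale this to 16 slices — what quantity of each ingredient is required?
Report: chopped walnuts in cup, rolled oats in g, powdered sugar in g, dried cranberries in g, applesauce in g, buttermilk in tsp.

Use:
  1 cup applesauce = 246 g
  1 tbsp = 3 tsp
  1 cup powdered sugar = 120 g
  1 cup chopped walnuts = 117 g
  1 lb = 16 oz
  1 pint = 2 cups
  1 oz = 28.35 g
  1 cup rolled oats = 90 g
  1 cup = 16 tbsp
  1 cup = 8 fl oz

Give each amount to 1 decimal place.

chopped walnuts: 1.2 cup; rolled oats: 441.0 g; powdered sugar: 40.0 g; dried cranberries: 181.4 g; applesauce: 787.2 g; buttermilk: 2.4 tsp

Scaling factor: 16/10 = 8/5 = 1.6.
chopped walnuts: 3 oz × 8/5 × 28.35 g/oz ÷ 117 g/cup ≈ 1.2 cup
rolled oats: (3 cup + 1 tbsp = 3.0625 cup) × 8/5 × 90 g/cup = 441.0 g
powdered sugar: (3 tbsp + 1 tsp = 10/3 tbsp) × 8/5 ÷ 16 tbsp/cup × 120 g/cup = 40.0 g
dried cranberries: 0.25 lb × 8/5 × 16 oz/lb × 28.35 g/oz ≈ 181.4 g
applesauce: 1 pint × 8/5 × 2 cup/pint × 246 g/cup = 787.2 g
buttermilk: 1.5 tsp × 8/5 = 2.4 tsp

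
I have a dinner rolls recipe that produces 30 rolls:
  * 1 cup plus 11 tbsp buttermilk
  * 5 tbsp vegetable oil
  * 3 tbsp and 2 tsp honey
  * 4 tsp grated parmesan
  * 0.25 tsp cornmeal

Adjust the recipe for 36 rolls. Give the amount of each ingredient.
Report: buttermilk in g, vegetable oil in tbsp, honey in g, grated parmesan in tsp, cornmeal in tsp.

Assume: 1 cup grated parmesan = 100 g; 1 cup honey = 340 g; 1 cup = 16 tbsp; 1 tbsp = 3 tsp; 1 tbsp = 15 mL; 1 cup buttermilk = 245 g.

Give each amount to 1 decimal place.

Scaling factor: 36/30 = 6/5 = 1.2.
buttermilk: (1 cup + 11 tbsp = 1.6875 cup) × 6/5 × 245 g/cup ≈ 496.1 g
vegetable oil: 5 tbsp × 6/5 = 6.0 tbsp
honey: (3 tbsp + 2 tsp = 11/3 tbsp) × 6/5 ÷ 16 tbsp/cup × 340 g/cup = 93.5 g
grated parmesan: 4 tsp × 6/5 = 4.8 tsp
cornmeal: 0.25 tsp × 6/5 = 0.3 tsp

buttermilk: 496.1 g; vegetable oil: 6.0 tbsp; honey: 93.5 g; grated parmesan: 4.8 tsp; cornmeal: 0.3 tsp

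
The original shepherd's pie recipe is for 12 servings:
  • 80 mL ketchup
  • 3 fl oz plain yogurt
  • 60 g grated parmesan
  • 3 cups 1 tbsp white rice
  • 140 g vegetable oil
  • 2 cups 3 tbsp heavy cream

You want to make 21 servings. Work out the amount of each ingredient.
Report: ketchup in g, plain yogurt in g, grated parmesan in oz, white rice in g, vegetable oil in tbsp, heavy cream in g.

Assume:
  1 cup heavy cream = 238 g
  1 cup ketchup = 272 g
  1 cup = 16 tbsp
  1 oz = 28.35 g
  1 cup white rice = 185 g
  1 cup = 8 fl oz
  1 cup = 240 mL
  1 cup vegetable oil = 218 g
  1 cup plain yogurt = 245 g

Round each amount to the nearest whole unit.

ketchup: 159 g; plain yogurt: 161 g; grated parmesan: 4 oz; white rice: 991 g; vegetable oil: 18 tbsp; heavy cream: 911 g

Scaling factor: 21/12 = 7/4 = 1.75.
ketchup: 80 mL × 7/4 ÷ 240 mL/cup × 272 g/cup ≈ 159 g
plain yogurt: 3 fl oz × 7/4 ÷ 8 fl oz/cup × 245 g/cup ≈ 161 g
grated parmesan: 60 g × 7/4 ÷ 28.35 g/oz ≈ 4 oz
white rice: (3 cup + 1 tbsp = 3.0625 cup) × 7/4 × 185 g/cup ≈ 991 g
vegetable oil: 140 g × 7/4 ÷ 218 g/cup × 16 tbsp/cup ≈ 18 tbsp
heavy cream: (2 cup + 3 tbsp = 2.1875 cup) × 7/4 × 238 g/cup ≈ 911 g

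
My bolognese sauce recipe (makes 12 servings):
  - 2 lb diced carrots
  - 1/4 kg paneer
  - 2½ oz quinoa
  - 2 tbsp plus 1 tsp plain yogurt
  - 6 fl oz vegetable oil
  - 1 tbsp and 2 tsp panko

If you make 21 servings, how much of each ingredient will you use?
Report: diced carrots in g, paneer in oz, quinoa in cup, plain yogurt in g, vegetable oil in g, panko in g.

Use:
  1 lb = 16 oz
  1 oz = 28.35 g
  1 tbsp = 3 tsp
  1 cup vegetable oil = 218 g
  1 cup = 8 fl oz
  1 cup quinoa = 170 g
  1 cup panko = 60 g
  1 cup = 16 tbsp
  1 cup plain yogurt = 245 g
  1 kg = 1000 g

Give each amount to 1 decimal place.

diced carrots: 1587.6 g; paneer: 15.4 oz; quinoa: 0.7 cup; plain yogurt: 62.5 g; vegetable oil: 286.1 g; panko: 10.9 g

Scaling factor: 21/12 = 7/4 = 1.75.
diced carrots: 2 lb × 7/4 × 16 oz/lb × 28.35 g/oz = 1587.6 g
paneer: 0.25 kg × 7/4 × 1000 g/kg ÷ 28.35 g/oz ≈ 15.4 oz
quinoa: 2.5 oz × 7/4 × 28.35 g/oz ÷ 170 g/cup ≈ 0.7 cup
plain yogurt: (2 tbsp + 1 tsp = 7/3 tbsp) × 7/4 ÷ 16 tbsp/cup × 245 g/cup ≈ 62.5 g
vegetable oil: 6 fl oz × 7/4 ÷ 8 fl oz/cup × 218 g/cup ≈ 286.1 g
panko: (1 tbsp + 2 tsp = 5/3 tbsp) × 7/4 ÷ 16 tbsp/cup × 60 g/cup ≈ 10.9 g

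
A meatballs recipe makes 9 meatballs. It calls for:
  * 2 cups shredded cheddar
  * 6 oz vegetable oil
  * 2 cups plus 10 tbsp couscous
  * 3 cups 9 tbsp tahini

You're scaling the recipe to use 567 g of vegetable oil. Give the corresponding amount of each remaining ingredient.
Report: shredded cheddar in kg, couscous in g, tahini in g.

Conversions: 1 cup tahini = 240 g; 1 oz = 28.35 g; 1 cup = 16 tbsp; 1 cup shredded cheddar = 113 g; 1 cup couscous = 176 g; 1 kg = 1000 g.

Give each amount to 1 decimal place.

shredded cheddar: 0.8 kg; couscous: 1540.0 g; tahini: 2850.0 g

The original recipe has 170.1 g of vegetable oil, so the scaling factor is 567 ÷ 170.1 = 10/3.
shredded cheddar: 2 cup × 10/3 × 113 g/cup ÷ 1000 g/kg ≈ 0.8 kg
couscous: (2 cup + 10 tbsp = 2.625 cup) × 10/3 × 176 g/cup = 1540.0 g
tahini: (3 cup + 9 tbsp = 3.5625 cup) × 10/3 × 240 g/cup = 2850.0 g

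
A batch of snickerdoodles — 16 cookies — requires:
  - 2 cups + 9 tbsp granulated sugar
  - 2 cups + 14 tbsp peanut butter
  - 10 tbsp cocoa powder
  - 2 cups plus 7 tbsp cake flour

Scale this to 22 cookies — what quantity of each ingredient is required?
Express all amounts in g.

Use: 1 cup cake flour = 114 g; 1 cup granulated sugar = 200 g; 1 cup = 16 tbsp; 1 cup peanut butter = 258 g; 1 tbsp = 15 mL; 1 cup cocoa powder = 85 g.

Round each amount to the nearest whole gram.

Scaling factor: 22/16 = 11/8 = 1.375.
granulated sugar: (2 cup + 9 tbsp = 2.5625 cup) × 11/8 × 200 g/cup ≈ 705 g
peanut butter: (2 cup + 14 tbsp = 2.875 cup) × 11/8 × 258 g/cup ≈ 1020 g
cocoa powder: 10 tbsp × 11/8 ÷ 16 tbsp/cup × 85 g/cup ≈ 73 g
cake flour: (2 cup + 7 tbsp = 2.4375 cup) × 11/8 × 114 g/cup ≈ 382 g

granulated sugar: 705 g; peanut butter: 1020 g; cocoa powder: 73 g; cake flour: 382 g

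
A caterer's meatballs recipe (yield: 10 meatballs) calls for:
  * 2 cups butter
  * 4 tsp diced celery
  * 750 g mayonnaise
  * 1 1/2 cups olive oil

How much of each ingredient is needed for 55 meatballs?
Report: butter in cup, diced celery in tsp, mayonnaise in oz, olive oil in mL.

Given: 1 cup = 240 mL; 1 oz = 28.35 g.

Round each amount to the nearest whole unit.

Scaling factor: 55/10 = 11/2 = 5.5.
butter: 2 cup × 11/2 = 11 cup
diced celery: 4 tsp × 11/2 = 22 tsp
mayonnaise: 750 g × 11/2 ÷ 28.35 g/oz ≈ 146 oz
olive oil: 1.5 cup × 11/2 × 240 mL/cup = 1980 mL

butter: 11 cup; diced celery: 22 tsp; mayonnaise: 146 oz; olive oil: 1980 mL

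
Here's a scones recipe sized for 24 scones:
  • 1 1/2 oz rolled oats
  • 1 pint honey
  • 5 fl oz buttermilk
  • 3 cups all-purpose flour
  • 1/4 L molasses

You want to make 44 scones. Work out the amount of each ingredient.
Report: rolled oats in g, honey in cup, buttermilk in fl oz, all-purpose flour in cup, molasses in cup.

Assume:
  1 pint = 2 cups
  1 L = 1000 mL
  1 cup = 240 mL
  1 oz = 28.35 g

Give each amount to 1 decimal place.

rolled oats: 78.0 g; honey: 3.7 cup; buttermilk: 9.2 fl oz; all-purpose flour: 5.5 cup; molasses: 1.9 cup

Scaling factor: 44/24 = 11/6.
rolled oats: 1.5 oz × 11/6 × 28.35 g/oz ≈ 78.0 g
honey: 1 pint × 11/6 × 2 cup/pint ≈ 3.7 cup
buttermilk: 5 fl oz × 11/6 ≈ 9.2 fl oz
all-purpose flour: 3 cup × 11/6 = 5.5 cup
molasses: 0.25 L × 11/6 × 1000 mL/L ÷ 240 mL/cup ≈ 1.9 cup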